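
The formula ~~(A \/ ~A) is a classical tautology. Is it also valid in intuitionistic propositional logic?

Yes

This is the double negation of excluded middle, which is intuitionistically derivable.
Assuming ~(A \/ ~A): from A we'd get A \/ ~A, so ~A; but then A \/ ~A again — contradiction. Hence ~~(A \/ ~A).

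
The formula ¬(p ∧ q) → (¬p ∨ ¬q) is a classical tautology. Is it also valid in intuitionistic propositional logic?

No

This is the constructively invalid direction of De Morgan's law for conjunction, which is not intuitionistically valid.
A Kripke countermodel: worlds u0, u1, u2; order generated by u0 ≤ u1, u0 ≤ u2; atoms true at each world — u0:{}; u1:{p}; u2:{q}.
u0 ⊮ ¬(p ∧ q) → (¬p ∨ ¬q): already at u0 itself, u0 ⊩ ¬(p ∧ q) but u0 ⊮ ¬p ∨ ¬q.
u0 ⊮ ¬p ∨ ¬q: neither disjunct is forced at u0.
u0 ⊮ ¬p since u1 is accessible from u0 and u1 ⊩ p.
So the root u0 does not force the formula.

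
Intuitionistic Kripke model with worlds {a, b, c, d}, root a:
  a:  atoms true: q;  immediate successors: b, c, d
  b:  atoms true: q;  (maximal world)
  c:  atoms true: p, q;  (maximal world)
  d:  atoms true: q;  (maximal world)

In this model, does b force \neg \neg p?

b \nVdash \neg \neg p since b is accessible from b and b \Vdash \neg p.
b \Vdash \neg p: no world accessible from b forces p.

No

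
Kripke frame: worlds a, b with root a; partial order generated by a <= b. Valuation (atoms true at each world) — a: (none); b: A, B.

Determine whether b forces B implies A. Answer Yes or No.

Yes

b forces B implies A: every world accessible from b that forces B (namely b) also forces A.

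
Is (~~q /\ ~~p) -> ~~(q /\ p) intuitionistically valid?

Yes

This is the distribution of double negation over conjunction, which is intuitionistically derivable.
Assume ~~q, ~~p, and ~(q /\ p). From q we'd get ~p (since q /\ p is refuted), contradicting ~~p; so ~q, contradicting ~~q.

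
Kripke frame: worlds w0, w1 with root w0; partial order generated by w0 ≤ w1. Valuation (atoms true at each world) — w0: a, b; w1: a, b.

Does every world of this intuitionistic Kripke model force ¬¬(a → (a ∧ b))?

Yes

w0 ⊩ ¬¬(a → (a ∧ b)): no world accessible from w0 forces ¬(a → (a ∧ b)).
Since the root w0 forces ¬¬(a → (a ∧ b)) and forcing is persistent (monotone upward), every world forces it.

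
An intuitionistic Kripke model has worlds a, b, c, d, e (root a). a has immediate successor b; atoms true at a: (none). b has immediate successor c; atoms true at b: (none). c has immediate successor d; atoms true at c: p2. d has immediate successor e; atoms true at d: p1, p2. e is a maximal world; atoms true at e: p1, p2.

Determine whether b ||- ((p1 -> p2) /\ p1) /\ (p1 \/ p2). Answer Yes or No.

No

b ||-/- ((p1 -> p2) /\ p1) /\ (p1 \/ p2) since b fails (p1 -> p2) /\ p1.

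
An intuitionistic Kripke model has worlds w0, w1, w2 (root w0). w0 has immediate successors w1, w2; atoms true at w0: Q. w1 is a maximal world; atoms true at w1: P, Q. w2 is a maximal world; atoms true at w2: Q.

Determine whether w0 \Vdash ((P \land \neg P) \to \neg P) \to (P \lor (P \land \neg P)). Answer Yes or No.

No

w0 \nVdash ((P \land \neg P) \to \neg P) \to (P \lor (P \land \neg P)): already at w0 itself, w0 \Vdash (P \land \neg P) \to \neg P but w0 \nVdash P \lor (P \land \neg P).
w0 \nVdash P \lor (P \land \neg P): neither disjunct is forced at w0.
w0 lacks atom P, so w0 \nVdash P.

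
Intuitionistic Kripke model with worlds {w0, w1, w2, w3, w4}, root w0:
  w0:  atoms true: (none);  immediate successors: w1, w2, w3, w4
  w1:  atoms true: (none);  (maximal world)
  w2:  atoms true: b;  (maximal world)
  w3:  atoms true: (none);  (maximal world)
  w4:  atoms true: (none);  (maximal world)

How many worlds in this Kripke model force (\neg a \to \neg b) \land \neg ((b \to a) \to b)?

3

w0: does not force it — w0 \nVdash (\neg a \to \neg b) \land \neg ((b \to a) \to b) since w0 fails \neg a \to \neg b.
w1: forces it.
w2: does not force it — w2 \nVdash (\neg a \to \neg b) \land \neg ((b \to a) \to b) since w2 fails \neg a \to \neg b.
w3: forces it.
w4: forces it.
Worlds forcing the formula: {w1, w3, w4}.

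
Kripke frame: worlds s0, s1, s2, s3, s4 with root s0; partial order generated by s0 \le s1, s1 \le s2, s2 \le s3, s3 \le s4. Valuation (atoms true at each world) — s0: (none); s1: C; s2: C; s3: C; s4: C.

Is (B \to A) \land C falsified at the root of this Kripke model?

s0 \nVdash (B \to A) \land C since s0 fails C.
So the root s0 does not force (B \to A) \land C; the model is a countermodel.

Yes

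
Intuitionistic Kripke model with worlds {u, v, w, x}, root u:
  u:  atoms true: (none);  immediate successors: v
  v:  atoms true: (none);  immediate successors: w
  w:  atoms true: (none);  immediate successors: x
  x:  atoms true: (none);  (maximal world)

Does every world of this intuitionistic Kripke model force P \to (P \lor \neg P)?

u \Vdash P \to (P \lor \neg P) vacuously: no world accessible from u forces the antecedent P.
Since the root u forces P \to (P \lor \neg P) and forcing is persistent (monotone upward), every world forces it.

Yes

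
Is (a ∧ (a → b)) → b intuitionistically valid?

This is modus ponens in implicational form, which is intuitionistically derivable.
If a world forces a and a → b, then applying the implication at that world (which is accessible from itself) gives b.

Yes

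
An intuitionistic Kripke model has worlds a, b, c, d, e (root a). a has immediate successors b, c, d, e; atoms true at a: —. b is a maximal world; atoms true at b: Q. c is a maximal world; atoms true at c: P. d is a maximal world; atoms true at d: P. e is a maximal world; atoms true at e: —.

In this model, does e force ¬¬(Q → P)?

Yes

e ⊩ ¬¬(Q → P): no world accessible from e forces ¬(Q → P).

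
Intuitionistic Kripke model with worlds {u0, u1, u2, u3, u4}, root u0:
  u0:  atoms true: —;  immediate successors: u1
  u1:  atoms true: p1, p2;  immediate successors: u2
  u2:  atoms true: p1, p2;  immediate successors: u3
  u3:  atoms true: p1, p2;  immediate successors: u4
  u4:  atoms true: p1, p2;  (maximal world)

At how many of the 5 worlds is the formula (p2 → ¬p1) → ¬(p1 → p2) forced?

5

u0: forces it.
u1: forces it.
u2: forces it.
u3: forces it.
u4: forces it.
Worlds forcing the formula: {u0, u1, u2, u3, u4}.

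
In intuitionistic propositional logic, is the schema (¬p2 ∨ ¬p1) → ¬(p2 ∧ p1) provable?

Yes

This is a constructively valid De Morgan direction (disjunction of negations to negated conjunction), which is intuitionistically derivable.
If ¬p2 holds at a world then no accessible world forces p2, hence none forces p2 ∧ p1; likewise for ¬p1.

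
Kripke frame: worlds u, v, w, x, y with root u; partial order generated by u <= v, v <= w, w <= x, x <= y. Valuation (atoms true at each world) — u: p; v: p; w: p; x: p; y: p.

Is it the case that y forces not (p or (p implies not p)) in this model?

y does not force not (p or (p implies not p)) since y is accessible from y and y forces p or (p implies not p).
y forces p or (p implies not p) via the disjunct p.

No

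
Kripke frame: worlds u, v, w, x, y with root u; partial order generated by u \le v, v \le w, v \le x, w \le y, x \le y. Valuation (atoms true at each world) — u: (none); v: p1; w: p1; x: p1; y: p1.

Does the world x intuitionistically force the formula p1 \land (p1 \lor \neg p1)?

Yes

x \Vdash p1 \land (p1 \lor \neg p1) since x forces both conjuncts.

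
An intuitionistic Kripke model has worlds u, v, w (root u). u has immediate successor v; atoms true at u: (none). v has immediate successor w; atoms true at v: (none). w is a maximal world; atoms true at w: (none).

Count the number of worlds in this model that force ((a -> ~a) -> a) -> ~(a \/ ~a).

3

u: forces it.
v: forces it.
w: forces it.
Worlds forcing the formula: {u, v, w}.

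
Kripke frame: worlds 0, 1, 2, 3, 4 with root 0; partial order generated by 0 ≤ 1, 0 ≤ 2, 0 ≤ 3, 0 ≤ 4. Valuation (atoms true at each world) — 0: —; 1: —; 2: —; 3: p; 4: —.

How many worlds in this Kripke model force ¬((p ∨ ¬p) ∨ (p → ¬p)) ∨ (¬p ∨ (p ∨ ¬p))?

0: does not force it — 0 ⊮ ¬((p ∨ ¬p) ∨ (p → ¬p)) ∨ (¬p ∨ (p ∨ ¬p)): neither disjunct is forced at 0.
1: forces it.
2: forces it.
3: forces it.
4: forces it.
Worlds forcing the formula: {1, 2, 3, 4}.

4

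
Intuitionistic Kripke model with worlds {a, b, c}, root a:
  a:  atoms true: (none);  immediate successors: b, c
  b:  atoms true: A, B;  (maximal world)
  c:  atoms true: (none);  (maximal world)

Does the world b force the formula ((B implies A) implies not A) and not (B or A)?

b does not force ((B implies A) implies not A) and not (B or A) since b fails (B implies A) implies not A.

No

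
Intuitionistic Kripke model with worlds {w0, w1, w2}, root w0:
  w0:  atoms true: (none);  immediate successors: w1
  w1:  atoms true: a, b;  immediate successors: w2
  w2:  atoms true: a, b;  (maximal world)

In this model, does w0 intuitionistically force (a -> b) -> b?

w0 ||-/- (a -> b) -> b: already at w0 itself, w0 ||- a -> b but w0 ||-/- b.
w0 lacks atom b, so w0 ||-/- b.

No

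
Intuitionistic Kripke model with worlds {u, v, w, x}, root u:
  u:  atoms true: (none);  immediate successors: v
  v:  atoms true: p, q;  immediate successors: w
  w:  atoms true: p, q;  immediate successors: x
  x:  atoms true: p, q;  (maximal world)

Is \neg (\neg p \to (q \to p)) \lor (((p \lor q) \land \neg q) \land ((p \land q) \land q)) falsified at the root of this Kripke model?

u \nVdash \neg (\neg p \to (q \to p)) \lor (((p \lor q) \land \neg q) \land ((p \land q) \land q)): neither disjunct is forced at u.
u \nVdash \neg (\neg p \to (q \to p)) since u is accessible from u and u \Vdash \neg p \to (q \to p).
u \Vdash \neg p \to (q \to p) vacuously: no world accessible from u forces the antecedent \neg p.
So the root u does not force \neg (\neg p \to (q \to p)) \lor (((p \lor q) \land \neg q) \land ((p \land q) \land q)); the model is a countermodel.

Yes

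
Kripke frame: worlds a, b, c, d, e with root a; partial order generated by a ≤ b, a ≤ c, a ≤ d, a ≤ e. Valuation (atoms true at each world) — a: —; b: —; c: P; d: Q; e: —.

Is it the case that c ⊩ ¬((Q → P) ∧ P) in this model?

No

c ⊮ ¬((Q → P) ∧ P) since c is accessible from c and c ⊩ (Q → P) ∧ P.
c ⊩ (Q → P) ∧ P since c forces both conjuncts.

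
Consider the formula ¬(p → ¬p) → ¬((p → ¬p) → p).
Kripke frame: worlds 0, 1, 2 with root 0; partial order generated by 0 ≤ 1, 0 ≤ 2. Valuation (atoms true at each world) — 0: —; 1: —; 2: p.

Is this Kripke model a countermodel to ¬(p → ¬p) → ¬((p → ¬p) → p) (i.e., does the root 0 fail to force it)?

Yes

0 ⊮ ¬(p → ¬p) → ¬((p → ¬p) → p): at the accessible world 2, 2 ⊩ ¬(p → ¬p) but 2 ⊮ ¬((p → ¬p) → p).
2 ⊮ ¬((p → ¬p) → p) since 2 is accessible from 2 and 2 ⊩ (p → ¬p) → p.
2 ⊩ (p → ¬p) → p vacuously: no world accessible from 2 forces the antecedent p → ¬p.
So the root 0 does not force ¬(p → ¬p) → ¬((p → ¬p) → p); the model is a countermodel.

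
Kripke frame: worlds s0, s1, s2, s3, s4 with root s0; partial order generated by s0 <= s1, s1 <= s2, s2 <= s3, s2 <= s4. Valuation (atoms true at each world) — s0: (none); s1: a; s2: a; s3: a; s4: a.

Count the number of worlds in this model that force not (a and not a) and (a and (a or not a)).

s0: does not force it — s0 does not force not (a and not a) and (a and (a or not a)) since s0 fails a and (a or not a).
s1: forces it.
s2: forces it.
s3: forces it.
s4: forces it.
Worlds forcing the formula: {s1, s2, s3, s4}.

4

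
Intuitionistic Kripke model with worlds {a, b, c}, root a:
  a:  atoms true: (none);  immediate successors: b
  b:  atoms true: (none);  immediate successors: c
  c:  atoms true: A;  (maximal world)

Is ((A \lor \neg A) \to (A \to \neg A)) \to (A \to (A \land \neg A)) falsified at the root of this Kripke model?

a \Vdash ((A \lor \neg A) \to (A \to \neg A)) \to (A \to (A \land \neg A)) vacuously: no world accessible from a forces the antecedent (A \lor \neg A) \to (A \to \neg A).
So the root a forces ((A \lor \neg A) \to (A \to \neg A)) \to (A \to (A \land \neg A)); the model is not a countermodel.

No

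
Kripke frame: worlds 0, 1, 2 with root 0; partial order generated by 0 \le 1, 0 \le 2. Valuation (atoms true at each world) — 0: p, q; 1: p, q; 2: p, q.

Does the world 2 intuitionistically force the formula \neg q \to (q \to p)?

Yes

2 \Vdash \neg q \to (q \to p) vacuously: no world accessible from 2 forces the antecedent \neg q.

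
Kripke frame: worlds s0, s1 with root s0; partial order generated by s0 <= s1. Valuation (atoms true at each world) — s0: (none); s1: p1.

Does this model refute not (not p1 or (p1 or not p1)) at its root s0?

s0 does not force not (not p1 or (p1 or not p1)) since s1 is accessible from s0 and s1 forces not p1 or (p1 or not p1).
s1 forces not p1 or (p1 or not p1) via the disjunct p1 or not p1.
So the root s0 does not force not (not p1 or (p1 or not p1)); the model is a countermodel.

Yes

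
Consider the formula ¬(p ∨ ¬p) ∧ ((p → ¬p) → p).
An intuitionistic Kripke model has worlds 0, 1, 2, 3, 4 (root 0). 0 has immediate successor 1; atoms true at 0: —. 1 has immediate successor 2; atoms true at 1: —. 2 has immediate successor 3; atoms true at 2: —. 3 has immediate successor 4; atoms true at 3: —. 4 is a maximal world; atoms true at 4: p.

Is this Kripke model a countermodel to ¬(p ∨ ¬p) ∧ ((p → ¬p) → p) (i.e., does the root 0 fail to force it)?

Yes

0 ⊮ ¬(p ∨ ¬p) ∧ ((p → ¬p) → p) since 0 fails ¬(p ∨ ¬p).
So the root 0 does not force ¬(p ∨ ¬p) ∧ ((p → ¬p) → p); the model is a countermodel.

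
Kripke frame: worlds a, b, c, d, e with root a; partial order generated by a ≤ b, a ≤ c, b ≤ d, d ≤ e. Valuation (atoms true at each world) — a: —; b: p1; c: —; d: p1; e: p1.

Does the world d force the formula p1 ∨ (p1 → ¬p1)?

Yes

d ⊩ p1 ∨ (p1 → ¬p1) via the disjunct p1.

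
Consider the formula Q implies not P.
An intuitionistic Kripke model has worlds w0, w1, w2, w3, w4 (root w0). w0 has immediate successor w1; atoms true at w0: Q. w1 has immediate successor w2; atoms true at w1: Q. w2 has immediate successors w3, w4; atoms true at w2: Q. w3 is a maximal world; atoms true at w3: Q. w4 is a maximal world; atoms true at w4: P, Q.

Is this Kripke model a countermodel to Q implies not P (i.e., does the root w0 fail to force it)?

Yes

w0 does not force Q implies not P: already at w0 itself, w0 forces Q but w0 does not force not P.
w0 does not force not P since w4 is accessible from w0 and w4 forces P.
So the root w0 does not force Q implies not P; the model is a countermodel.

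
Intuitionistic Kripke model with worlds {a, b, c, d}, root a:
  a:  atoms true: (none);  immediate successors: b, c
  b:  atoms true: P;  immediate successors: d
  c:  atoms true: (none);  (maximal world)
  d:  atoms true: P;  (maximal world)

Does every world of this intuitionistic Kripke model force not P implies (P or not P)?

a forces not P implies (P or not P): every world accessible from a that forces not P (namely c) also forces P or not P.
Since the root a forces not P implies (P or not P) and forcing is persistent (monotone upward), every world forces it.

Yes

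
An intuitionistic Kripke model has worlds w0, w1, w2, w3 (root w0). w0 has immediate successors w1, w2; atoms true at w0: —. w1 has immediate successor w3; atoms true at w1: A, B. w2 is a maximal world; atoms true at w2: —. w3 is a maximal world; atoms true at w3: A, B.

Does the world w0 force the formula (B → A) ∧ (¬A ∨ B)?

No

w0 ⊮ (B → A) ∧ (¬A ∨ B) since w0 fails ¬A ∨ B.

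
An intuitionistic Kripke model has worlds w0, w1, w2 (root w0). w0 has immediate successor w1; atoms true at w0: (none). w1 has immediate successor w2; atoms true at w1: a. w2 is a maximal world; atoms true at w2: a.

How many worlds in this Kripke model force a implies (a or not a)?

3

w0: forces it.
w1: forces it.
w2: forces it.
Worlds forcing the formula: {w0, w1, w2}.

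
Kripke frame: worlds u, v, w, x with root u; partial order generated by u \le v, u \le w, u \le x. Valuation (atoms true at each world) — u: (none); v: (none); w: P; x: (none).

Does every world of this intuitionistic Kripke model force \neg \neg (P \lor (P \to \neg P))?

Yes

u \Vdash \neg \neg (P \lor (P \to \neg P)): no world accessible from u forces \neg (P \lor (P \to \neg P)).
Since the root u forces \neg \neg (P \lor (P \to \neg P)) and forcing is persistent (monotone upward), every world forces it.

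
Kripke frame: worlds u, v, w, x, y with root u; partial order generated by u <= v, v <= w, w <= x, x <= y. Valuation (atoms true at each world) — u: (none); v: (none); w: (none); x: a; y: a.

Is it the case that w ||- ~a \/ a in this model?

w ||-/- ~a \/ a: neither disjunct is forced at w.
w ||-/- ~a since x is accessible from w and x ||- a.

No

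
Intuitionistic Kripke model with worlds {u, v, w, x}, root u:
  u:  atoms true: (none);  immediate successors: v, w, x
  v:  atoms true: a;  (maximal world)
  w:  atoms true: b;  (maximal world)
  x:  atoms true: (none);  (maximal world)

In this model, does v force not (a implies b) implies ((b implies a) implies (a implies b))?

No

v does not force not (a implies b) implies ((b implies a) implies (a implies b)): already at v itself, v forces not (a implies b) but v does not force (b implies a) implies (a implies b).
v does not force (b implies a) implies (a implies b): already at v itself, v forces b implies a but v does not force a implies b.
v does not force a implies b: already at v itself, v forces a but v does not force b.
v lacks atom b, so v does not force b.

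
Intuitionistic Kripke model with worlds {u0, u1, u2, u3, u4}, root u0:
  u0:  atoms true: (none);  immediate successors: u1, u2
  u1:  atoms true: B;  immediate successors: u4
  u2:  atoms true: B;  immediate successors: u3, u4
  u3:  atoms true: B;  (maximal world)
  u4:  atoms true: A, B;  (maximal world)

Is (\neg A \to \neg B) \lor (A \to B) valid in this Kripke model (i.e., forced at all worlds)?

u0 \Vdash (\neg A \to \neg B) \lor (A \to B) via the disjunct A \to B.
Since the root u0 forces (\neg A \to \neg B) \lor (A \to B) and forcing is persistent (monotone upward), every world forces it.

Yes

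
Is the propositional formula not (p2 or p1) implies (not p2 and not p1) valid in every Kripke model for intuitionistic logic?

Yes

This is a constructively valid De Morgan direction (negated disjunction to conjunction of negations), which is intuitionistically derivable.
From not (p2 or p1): if p2 held then p2 or p1 would, contradiction — so not p2; similarly not p1.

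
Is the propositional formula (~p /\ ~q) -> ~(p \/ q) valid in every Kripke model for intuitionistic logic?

This is a constructively valid De Morgan direction (conjunction of negations to negated disjunction), which is intuitionistically derivable.
If both ~p and ~q hold at a world, no accessible world forces p or forces q, so none forces p \/ q.

Yes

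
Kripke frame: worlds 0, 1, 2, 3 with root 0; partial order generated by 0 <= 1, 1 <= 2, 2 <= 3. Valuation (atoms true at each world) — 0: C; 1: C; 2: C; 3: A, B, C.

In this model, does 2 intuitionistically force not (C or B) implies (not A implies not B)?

2 forces not (C or B) implies (not A implies not B) vacuously: no world accessible from 2 forces the antecedent not (C or B).

Yes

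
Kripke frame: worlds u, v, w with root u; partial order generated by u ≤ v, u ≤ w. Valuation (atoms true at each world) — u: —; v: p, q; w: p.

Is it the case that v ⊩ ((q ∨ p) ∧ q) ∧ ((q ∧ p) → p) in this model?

Yes

v ⊩ ((q ∨ p) ∧ q) ∧ ((q ∧ p) → p) since v forces both conjuncts.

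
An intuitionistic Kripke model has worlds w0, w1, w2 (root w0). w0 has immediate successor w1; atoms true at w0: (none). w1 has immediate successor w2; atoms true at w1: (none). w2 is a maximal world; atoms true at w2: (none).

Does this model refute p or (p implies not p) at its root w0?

w0 forces p or (p implies not p) via the disjunct p implies not p.
So the root w0 forces p or (p implies not p); the model is not a countermodel.

No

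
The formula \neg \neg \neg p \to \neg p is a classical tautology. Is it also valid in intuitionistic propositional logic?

This is triple-negation reduction, which is intuitionistically derivable.
Assume \neg \neg \neg p and suppose p. Then \neg \neg p (double-negation introduction), contradicting \neg \neg \neg p. So \neg p.

Yes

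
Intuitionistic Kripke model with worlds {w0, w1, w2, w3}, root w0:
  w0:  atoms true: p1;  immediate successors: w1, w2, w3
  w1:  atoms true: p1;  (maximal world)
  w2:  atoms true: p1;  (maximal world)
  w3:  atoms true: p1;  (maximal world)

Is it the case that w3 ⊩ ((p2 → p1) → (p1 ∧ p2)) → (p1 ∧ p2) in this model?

Yes

w3 ⊩ ((p2 → p1) → (p1 ∧ p2)) → (p1 ∧ p2) vacuously: no world accessible from w3 forces the antecedent (p2 → p1) → (p1 ∧ p2).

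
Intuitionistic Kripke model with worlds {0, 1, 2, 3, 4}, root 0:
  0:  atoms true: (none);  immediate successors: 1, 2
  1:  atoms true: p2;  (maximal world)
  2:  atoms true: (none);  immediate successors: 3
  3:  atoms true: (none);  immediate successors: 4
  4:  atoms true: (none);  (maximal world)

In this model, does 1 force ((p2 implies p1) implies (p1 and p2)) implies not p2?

1 does not force ((p2 implies p1) implies (p1 and p2)) implies not p2: already at 1 itself, 1 forces (p2 implies p1) implies (p1 and p2) but 1 does not force not p2.
1 does not force not p2 since 1 is accessible from 1 and 1 forces p2.

No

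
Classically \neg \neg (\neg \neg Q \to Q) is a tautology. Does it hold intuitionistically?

This is the double negation of double-negation elimination, which is intuitionistically derivable.
By Glivenko's theorem the double negation of any classical propositional tautology is intuitionistically provable; \neg \neg Q \to Q is classically a tautology.

Yes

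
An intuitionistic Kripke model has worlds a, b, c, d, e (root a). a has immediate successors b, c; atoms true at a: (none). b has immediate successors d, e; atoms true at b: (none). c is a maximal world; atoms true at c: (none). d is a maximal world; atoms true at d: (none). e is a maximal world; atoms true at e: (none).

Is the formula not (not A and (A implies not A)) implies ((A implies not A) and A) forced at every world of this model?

Yes

a forces not (not A and (A implies not A)) implies ((A implies not A) and A) vacuously: no world accessible from a forces the antecedent not (not A and (A implies not A)).
Since the root a forces not (not A and (A implies not A)) implies ((A implies not A) and A) and forcing is persistent (monotone upward), every world forces it.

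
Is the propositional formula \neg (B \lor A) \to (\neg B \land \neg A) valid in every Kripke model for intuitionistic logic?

This is a constructively valid De Morgan direction (negated disjunction to conjunction of negations), which is intuitionistically derivable.
From \neg (B \lor A): if B held then B \lor A would, contradiction — so \neg B; similarly \neg A.

Yes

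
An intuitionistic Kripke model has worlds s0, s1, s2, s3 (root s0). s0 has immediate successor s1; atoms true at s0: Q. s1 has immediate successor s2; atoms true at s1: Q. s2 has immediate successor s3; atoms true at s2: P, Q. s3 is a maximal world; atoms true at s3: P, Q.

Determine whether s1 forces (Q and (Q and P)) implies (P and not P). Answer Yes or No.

s1 does not force (Q and (Q and P)) implies (P and not P): at the accessible world s2, s2 forces Q and (Q and P) but s2 does not force P and not P.
s2 does not force P and not P since s2 fails not P.

No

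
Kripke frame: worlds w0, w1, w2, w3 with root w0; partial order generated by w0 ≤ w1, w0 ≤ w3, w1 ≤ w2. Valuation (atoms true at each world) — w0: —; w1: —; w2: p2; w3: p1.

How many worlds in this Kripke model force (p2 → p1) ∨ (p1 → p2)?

w0: does not force it — w0 ⊮ (p2 → p1) ∨ (p1 → p2): neither disjunct is forced at w0.
w1: forces it.
w2: forces it.
w3: forces it.
Worlds forcing the formula: {w1, w2, w3}.

3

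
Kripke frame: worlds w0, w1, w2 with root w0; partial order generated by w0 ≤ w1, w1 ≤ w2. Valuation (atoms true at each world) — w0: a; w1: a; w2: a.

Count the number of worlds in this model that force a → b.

0

w0: does not force it — w0 ⊮ a → b: already at w0 itself, w0 ⊩ a but w0 ⊮ b.
w1: does not force it.
w2: does not force it.
Worlds forcing the formula: { }.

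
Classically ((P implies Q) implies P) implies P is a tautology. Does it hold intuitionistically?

This is Peirce's law, which is not intuitionistically valid.
A Kripke countermodel: worlds w0, w1; order generated by w0 <= w1; atoms true at each world — w0:{}; w1:{P}.
w0 does not force ((P implies Q) implies P) implies P: already at w0 itself, w0 forces (P implies Q) implies P but w0 does not force P.
w0 lacks atom P, so w0 does not force P.
So the root w0 does not force the formula.

No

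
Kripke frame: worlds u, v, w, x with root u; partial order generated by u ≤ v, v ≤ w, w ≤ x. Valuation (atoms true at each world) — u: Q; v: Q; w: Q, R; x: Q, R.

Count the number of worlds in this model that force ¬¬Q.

u: forces it.
v: forces it.
w: forces it.
x: forces it.
Worlds forcing the formula: {u, v, w, x}.

4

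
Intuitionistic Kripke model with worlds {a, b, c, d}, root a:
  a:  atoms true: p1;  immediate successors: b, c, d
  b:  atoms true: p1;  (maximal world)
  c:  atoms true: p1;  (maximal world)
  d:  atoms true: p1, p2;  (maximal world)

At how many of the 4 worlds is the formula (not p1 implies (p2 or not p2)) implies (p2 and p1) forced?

1

a: does not force it — a does not force (not p1 implies (p2 or not p2)) implies (p2 and p1): already at a itself, a forces not p1 implies (p2 or not p2) but a does not force p2 and p1.
b: does not force it — b does not force (not p1 implies (p2 or not p2)) implies (p2 and p1): already at b itself, b forces not p1 implies (p2 or not p2) but b does not force p2 and p1.
c: does not force it — c does not force (not p1 implies (p2 or not p2)) implies (p2 and p1): already at c itself, c forces not p1 implies (p2 or not p2) but c does not force p2 and p1.
d: forces it.
Worlds forcing the formula: {d}.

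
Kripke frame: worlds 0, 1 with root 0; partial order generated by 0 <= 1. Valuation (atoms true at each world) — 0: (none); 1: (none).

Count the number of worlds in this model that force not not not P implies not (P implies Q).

0: does not force it — 0 does not force not not not P implies not (P implies Q): already at 0 itself, 0 forces not not not P but 0 does not force not (P implies Q).
1: does not force it — 1 does not force not not not P implies not (P implies Q): already at 1 itself, 1 forces not not not P but 1 does not force not (P implies Q).
Worlds forcing the formula: { }.

0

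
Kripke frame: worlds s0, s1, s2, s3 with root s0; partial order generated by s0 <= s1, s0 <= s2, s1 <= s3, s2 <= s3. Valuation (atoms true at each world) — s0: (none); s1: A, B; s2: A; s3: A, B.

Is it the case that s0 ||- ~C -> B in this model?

s0 ||-/- ~C -> B: already at s0 itself, s0 ||- ~C but s0 ||-/- B.
s0 lacks atom B, so s0 ||-/- B.

No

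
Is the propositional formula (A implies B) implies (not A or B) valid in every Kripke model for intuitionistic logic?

This is the material-implication-as-disjunction principle, which is not intuitionistically valid.
A Kripke countermodel: worlds u, v; order generated by u <= v; atoms true at each world — u:{}; v:{A,B}.
u does not force (A implies B) implies (not A or B): already at u itself, u forces A implies B but u does not force not A or B.
u does not force not A or B: neither disjunct is forced at u.
u does not force not A since v is accessible from u and v forces A.
So the root u does not force the formula.

No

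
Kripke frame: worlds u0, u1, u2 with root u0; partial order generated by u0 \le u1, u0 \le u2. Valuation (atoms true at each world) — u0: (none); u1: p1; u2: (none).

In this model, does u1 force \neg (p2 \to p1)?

u1 \nVdash \neg (p2 \to p1) since u1 is accessible from u1 and u1 \Vdash p2 \to p1.
u1 \Vdash p2 \to p1 vacuously: no world accessible from u1 forces the antecedent p2.

No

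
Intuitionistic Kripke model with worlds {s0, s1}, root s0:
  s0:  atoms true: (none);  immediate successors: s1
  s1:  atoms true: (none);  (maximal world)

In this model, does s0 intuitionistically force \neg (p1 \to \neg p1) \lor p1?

s0 \nVdash \neg (p1 \to \neg p1) \lor p1: neither disjunct is forced at s0.
s0 \nVdash \neg (p1 \to \neg p1) since s0 is accessible from s0 and s0 \Vdash p1 \to \neg p1.
s0 \Vdash p1 \to \neg p1 vacuously: no world accessible from s0 forces the antecedent p1.

No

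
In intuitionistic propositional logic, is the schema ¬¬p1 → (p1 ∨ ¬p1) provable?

No

This is a variant of double-negation elimination (deriving excluded middle from double negation), which is not intuitionistically valid.
A Kripke countermodel: worlds u, v; order generated by u ≤ v; atoms true at each world — u:{}; v:{p1}.
u ⊮ ¬¬p1 → (p1 ∨ ¬p1): already at u itself, u ⊩ ¬¬p1 but u ⊮ p1 ∨ ¬p1.
u ⊮ p1 ∨ ¬p1: neither disjunct is forced at u.
u lacks atom p1, so u ⊮ p1.
So the root u does not force the formula.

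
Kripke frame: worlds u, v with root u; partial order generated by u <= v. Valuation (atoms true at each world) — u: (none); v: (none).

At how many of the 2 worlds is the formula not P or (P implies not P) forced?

2

u: forces it.
v: forces it.
Worlds forcing the formula: {u, v}.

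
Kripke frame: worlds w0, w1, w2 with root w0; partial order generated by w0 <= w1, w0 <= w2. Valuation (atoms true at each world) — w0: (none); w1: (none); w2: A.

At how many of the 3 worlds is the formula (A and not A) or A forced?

w0: does not force it — w0 does not force (A and not A) or A: neither disjunct is forced at w0.
w1: does not force it — w1 does not force (A and not A) or A: neither disjunct is forced at w1.
w2: forces it.
Worlds forcing the formula: {w2}.

1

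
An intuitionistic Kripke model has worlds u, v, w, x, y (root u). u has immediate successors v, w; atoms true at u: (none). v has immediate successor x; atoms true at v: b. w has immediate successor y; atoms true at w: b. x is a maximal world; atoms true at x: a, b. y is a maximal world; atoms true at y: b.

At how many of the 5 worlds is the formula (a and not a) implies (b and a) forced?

5

u: forces it.
v: forces it.
w: forces it.
x: forces it.
y: forces it.
Worlds forcing the formula: {u, v, w, x, y}.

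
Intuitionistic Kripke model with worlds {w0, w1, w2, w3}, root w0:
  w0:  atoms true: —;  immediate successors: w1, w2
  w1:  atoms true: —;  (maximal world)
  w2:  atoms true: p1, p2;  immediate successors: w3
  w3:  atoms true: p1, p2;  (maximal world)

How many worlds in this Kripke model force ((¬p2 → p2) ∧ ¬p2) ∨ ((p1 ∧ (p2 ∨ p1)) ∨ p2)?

w0: does not force it — w0 ⊮ ((¬p2 → p2) ∧ ¬p2) ∨ ((p1 ∧ (p2 ∨ p1)) ∨ p2): neither disjunct is forced at w0.
w1: does not force it.
w2: forces it.
w3: forces it.
Worlds forcing the formula: {w2, w3}.

2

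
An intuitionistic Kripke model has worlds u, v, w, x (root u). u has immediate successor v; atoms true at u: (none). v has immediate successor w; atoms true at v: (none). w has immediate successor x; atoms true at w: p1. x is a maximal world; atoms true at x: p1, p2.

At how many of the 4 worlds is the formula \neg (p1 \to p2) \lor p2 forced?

u: does not force it — u \nVdash \neg (p1 \to p2) \lor p2: neither disjunct is forced at u.
v: does not force it — v \nVdash \neg (p1 \to p2) \lor p2: neither disjunct is forced at v.
w: does not force it.
x: forces it.
Worlds forcing the formula: {x}.

1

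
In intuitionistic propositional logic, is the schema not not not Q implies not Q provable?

This is triple-negation reduction, which is intuitionistically derivable.
Assume not not not Q and suppose Q. Then not not Q (double-negation introduction), contradicting not not not Q. So not Q.

Yes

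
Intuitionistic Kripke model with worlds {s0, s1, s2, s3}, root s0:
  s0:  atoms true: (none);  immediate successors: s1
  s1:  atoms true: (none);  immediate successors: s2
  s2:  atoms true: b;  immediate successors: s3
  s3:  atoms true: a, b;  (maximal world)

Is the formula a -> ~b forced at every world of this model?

Not every world: s0 ||-/- a -> ~b.
s0 ||-/- a -> ~b: at the accessible world s3, s3 ||- a but s3 ||-/- ~b.
s3 ||-/- ~b since s3 is accessible from s3 and s3 ||- b.

No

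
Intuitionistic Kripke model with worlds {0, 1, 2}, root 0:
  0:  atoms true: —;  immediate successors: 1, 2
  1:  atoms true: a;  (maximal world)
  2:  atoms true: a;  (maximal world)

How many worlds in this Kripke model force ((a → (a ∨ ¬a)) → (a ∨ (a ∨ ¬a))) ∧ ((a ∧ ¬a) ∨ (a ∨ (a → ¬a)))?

0: does not force it — 0 ⊮ ((a → (a ∨ ¬a)) → (a ∨ (a ∨ ¬a))) ∧ ((a ∧ ¬a) ∨ (a ∨ (a → ¬a))) since 0 fails (a → (a ∨ ¬a)) → (a ∨ (a ∨ ¬a)).
1: forces it.
2: forces it.
Worlds forcing the formula: {1, 2}.

2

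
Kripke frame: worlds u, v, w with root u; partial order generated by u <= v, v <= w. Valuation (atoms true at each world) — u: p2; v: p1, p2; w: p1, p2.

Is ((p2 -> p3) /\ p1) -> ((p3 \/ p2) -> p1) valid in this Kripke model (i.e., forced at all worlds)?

Yes

u ||- ((p2 -> p3) /\ p1) -> ((p3 \/ p2) -> p1) vacuously: no world accessible from u forces the antecedent (p2 -> p3) /\ p1.
Since the root u forces ((p2 -> p3) /\ p1) -> ((p3 \/ p2) -> p1) and forcing is persistent (monotone upward), every world forces it.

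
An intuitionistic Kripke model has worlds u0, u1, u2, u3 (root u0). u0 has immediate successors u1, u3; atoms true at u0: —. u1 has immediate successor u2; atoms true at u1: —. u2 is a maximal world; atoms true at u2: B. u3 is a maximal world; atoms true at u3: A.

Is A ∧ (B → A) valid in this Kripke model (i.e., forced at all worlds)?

No

Not every world: u0 ⊮ A ∧ (B → A).
u0 ⊮ A ∧ (B → A) since u0 fails A.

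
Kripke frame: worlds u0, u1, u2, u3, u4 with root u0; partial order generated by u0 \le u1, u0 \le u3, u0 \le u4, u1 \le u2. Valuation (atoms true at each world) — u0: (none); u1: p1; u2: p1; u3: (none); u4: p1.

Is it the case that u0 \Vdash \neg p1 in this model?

No

u0 \nVdash \neg p1 since u1 is accessible from u0 and u1 \Vdash p1.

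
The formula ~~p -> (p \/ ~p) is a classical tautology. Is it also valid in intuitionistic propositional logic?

No

This is a variant of double-negation elimination (deriving excluded middle from double negation), which is not intuitionistically valid.
A Kripke countermodel: worlds a, b; order generated by a <= b; atoms true at each world — a:{}; b:{p}.
a ||-/- ~~p -> (p \/ ~p): already at a itself, a ||- ~~p but a ||-/- p \/ ~p.
a ||-/- p \/ ~p: neither disjunct is forced at a.
a lacks atom p, so a ||-/- p.
So the root a does not force the formula.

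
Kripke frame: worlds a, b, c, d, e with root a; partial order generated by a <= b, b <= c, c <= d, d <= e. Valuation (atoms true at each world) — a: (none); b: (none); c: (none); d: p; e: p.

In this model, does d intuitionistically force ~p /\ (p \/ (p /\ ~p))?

d ||-/- ~p /\ (p \/ (p /\ ~p)) since d fails ~p.

No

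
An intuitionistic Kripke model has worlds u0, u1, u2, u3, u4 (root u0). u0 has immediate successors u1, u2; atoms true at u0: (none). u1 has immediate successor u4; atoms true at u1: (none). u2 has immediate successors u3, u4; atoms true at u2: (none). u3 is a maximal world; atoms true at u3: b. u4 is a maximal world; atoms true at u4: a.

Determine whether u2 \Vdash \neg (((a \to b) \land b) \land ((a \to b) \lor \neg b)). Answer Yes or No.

u2 \nVdash \neg (((a \to b) \land b) \land ((a \to b) \lor \neg b)) since u3 is accessible from u2 and u3 \Vdash ((a \to b) \land b) \land ((a \to b) \lor \neg b).
u3 \Vdash ((a \to b) \land b) \land ((a \to b) \lor \neg b) since u3 forces both conjuncts.

No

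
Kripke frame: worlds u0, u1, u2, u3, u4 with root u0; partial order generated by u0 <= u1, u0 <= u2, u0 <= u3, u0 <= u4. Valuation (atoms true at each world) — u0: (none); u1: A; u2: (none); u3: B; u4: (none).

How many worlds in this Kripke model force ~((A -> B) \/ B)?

u0: does not force it — u0 ||-/- ~((A -> B) \/ B) since u2 is accessible from u0 and u2 ||- (A -> B) \/ B.
u1: forces it.
u2: does not force it — u2 ||-/- ~((A -> B) \/ B) since u2 is accessible from u2 and u2 ||- (A -> B) \/ B.
u3: does not force it.
u4: does not force it.
Worlds forcing the formula: {u1}.

1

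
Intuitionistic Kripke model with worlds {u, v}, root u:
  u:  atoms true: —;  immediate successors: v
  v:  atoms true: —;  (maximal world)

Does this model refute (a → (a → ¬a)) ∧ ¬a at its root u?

No

u ⊩ (a → (a → ¬a)) ∧ ¬a since u forces both conjuncts.
So the root u forces (a → (a → ¬a)) ∧ ¬a; the model is not a countermodel.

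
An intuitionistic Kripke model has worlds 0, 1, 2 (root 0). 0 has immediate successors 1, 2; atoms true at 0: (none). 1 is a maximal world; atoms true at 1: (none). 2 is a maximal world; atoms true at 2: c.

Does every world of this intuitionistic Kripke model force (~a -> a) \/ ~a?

0 ||- (~a -> a) \/ ~a via the disjunct ~a.
Since the root 0 forces (~a -> a) \/ ~a and forcing is persistent (monotone upward), every world forces it.

Yes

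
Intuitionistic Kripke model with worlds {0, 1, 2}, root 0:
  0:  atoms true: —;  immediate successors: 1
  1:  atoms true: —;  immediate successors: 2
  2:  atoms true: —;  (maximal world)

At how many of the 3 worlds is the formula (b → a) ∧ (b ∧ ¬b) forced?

0

0: does not force it — 0 ⊮ (b → a) ∧ (b ∧ ¬b) since 0 fails b ∧ ¬b.
1: does not force it — 1 ⊮ (b → a) ∧ (b ∧ ¬b) since 1 fails b ∧ ¬b.
2: does not force it.
Worlds forcing the formula: { }.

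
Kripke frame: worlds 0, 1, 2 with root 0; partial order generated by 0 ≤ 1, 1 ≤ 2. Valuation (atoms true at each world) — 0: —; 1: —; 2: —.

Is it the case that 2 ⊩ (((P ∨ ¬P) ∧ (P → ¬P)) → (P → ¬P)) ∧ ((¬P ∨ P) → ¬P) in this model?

2 ⊩ (((P ∨ ¬P) ∧ (P → ¬P)) → (P → ¬P)) ∧ ((¬P ∨ P) → ¬P) since 2 forces both conjuncts.

Yes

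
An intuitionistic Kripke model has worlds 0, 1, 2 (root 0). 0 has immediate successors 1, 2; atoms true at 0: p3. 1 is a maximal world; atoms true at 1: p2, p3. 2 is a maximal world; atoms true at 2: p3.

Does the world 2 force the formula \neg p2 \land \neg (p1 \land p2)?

2 \Vdash \neg p2 \land \neg (p1 \land p2) since 2 forces both conjuncts.

Yes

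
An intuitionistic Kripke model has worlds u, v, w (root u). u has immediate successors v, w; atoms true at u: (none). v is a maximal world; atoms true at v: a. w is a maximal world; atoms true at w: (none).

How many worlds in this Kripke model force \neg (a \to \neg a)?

u: does not force it — u \nVdash \neg (a \to \neg a) since w is accessible from u and w \Vdash a \to \neg a.
v: forces it.
w: does not force it — w \nVdash \neg (a \to \neg a) since w is accessible from w and w \Vdash a \to \neg a.
Worlds forcing the formula: {v}.

1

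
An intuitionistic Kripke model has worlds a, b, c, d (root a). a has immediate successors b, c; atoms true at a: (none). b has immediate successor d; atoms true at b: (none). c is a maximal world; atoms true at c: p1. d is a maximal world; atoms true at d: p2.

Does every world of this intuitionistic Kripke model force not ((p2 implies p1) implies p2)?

No

Not every world: a does not force not ((p2 implies p1) implies p2).
a does not force not ((p2 implies p1) implies p2) since b is accessible from a and b forces (p2 implies p1) implies p2.
b forces (p2 implies p1) implies p2 vacuously: no world accessible from b forces the antecedent p2 implies p1.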